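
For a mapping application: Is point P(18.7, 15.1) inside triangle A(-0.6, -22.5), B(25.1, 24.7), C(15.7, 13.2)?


Cross products: AB x AP = 55.36, BC x BP = 16.64, CA x CP = 76.13
All same sign? yes

Yes, inside


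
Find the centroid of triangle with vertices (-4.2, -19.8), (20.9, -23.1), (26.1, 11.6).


Centroid = ((x_A+x_B+x_C)/3, (y_A+y_B+y_C)/3)
= (((-4.2)+20.9+26.1)/3, ((-19.8)+(-23.1)+11.6)/3)
= (14.2667, -10.4333)

(14.2667, -10.4333)


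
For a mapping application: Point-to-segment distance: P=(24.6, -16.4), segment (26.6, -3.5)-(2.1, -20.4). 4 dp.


Project P onto AB: t = 0.3014 (clamped to [0,1])
Closest point on segment: (19.2154, -8.5939)
Distance: 9.4831

9.4831


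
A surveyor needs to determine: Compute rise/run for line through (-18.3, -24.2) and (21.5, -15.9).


slope = (y2-y1)/(x2-x1) = ((-15.9)-(-24.2))/(21.5-(-18.3)) = 8.3/39.8 = 0.2085

0.2085


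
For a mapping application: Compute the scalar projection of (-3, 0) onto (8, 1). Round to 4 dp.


u.v = -24, |v| = sqrt(65) = 8.0623
Scalar projection = u.v / |v| = -24 / sqrt(65) = -2.9768

-2.9768


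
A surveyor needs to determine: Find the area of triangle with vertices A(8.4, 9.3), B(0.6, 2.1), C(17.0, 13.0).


Area = |x_A(y_B-y_C) + x_B(y_C-y_A) + x_C(y_A-y_B)|/2
= |(-91.56) + 2.22 + 122.4|/2
= 33.06/2 = 16.53

16.53


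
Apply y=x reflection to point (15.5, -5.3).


Reflection over y=x: (x,y) -> (y,x)
(15.5, -5.3) -> (-5.3, 15.5)

(-5.3, 15.5)


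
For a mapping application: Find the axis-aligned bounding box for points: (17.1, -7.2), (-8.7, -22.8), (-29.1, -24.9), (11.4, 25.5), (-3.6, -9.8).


x range: [-29.1, 17.1]
y range: [-24.9, 25.5]
Bounding box: (-29.1,-24.9) to (17.1,25.5)

(-29.1,-24.9) to (17.1,25.5)


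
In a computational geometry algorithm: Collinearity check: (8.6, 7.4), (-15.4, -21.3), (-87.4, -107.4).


Cross product: ((-15.4)-8.6)*((-107.4)-7.4) - ((-21.3)-7.4)*((-87.4)-8.6)
= 0

Yes, collinear


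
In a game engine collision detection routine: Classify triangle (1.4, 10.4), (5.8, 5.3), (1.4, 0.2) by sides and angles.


Side lengths squared: AB^2=45.37, BC^2=45.37, CA^2=104.04
Sorted: [45.37, 45.37, 104.04]
By sides: Isosceles, By angles: Obtuse

Isosceles, Obtuse


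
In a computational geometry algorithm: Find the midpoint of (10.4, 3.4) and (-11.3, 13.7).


M = ((10.4+(-11.3))/2, (3.4+13.7)/2)
= (-0.45, 8.55)

(-0.45, 8.55)


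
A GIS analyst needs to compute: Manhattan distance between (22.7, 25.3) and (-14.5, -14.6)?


|22.7-(-14.5)| + |25.3-(-14.6)| = 37.2 + 39.9 = 77.1

77.1


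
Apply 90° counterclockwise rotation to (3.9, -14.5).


90° CCW: (x,y) -> (-y, x)
(3.9,-14.5) -> (14.5, 3.9)

(14.5, 3.9)


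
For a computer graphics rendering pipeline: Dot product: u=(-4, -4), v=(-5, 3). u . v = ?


u . v = u_x*v_x + u_y*v_y = (-4)*(-5) + (-4)*3
= 20 + (-12) = 8

8


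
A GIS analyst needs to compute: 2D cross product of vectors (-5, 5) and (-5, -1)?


u x v = u_x*v_y - u_y*v_x = (-5)*(-1) - 5*(-5)
= 5 - (-25) = 30

30


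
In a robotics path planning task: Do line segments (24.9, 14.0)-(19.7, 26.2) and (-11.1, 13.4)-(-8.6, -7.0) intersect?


Cross products: d1=735.9, d2=660.32, d3=442.32, d4=517.9
d1*d2 < 0 and d3*d4 < 0? no

No, they don't intersect


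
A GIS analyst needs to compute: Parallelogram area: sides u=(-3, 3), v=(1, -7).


|u x v| = |(-3)*(-7) - 3*1|
= |21 - 3| = 18

18


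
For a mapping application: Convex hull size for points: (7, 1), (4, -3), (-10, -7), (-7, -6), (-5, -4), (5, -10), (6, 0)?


Convex hull vertices (CCW): (-10, -7), (5, -10), (7, 1), (-5, -4)
Count = 4

4


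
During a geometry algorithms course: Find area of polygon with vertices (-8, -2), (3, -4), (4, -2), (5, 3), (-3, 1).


Shoelace sum: ((-8)*(-4) - 3*(-2)) + (3*(-2) - 4*(-4)) + (4*3 - 5*(-2)) + (5*1 - (-3)*3) + ((-3)*(-2) - (-8)*1)
= 98
Area = |98|/2 = 49

49


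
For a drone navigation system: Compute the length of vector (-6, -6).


|u| = sqrt((-6)^2 + (-6)^2) = sqrt(72) = 8.4853

8.4853


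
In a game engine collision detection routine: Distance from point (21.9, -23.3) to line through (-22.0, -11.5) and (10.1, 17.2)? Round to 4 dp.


|cross product| = 1638.71
|line direction| = sqrt(1854.1) = 43.0593
Distance = 1638.71/sqrt(1854.1) = 38.0571

38.0571


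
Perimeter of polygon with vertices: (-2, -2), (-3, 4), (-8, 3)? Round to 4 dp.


Sides: (-2, -2)->(-3, 4): sqrt(37) = 6.082763, (-3, 4)->(-8, 3): sqrt(26) = 5.09902, (-8, 3)->(-2, -2): sqrt(61) = 7.81025
Sum = 18.992033
Perimeter = 18.992

18.992


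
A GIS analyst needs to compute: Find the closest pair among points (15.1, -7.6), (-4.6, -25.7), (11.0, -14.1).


d(P0,P1) = 26.7526, d(P0,P2) = 7.6851, d(P1,P2) = 19.4402
Closest: P0 and P2

Closest pair: (15.1, -7.6) and (11.0, -14.1), distance = 7.6851


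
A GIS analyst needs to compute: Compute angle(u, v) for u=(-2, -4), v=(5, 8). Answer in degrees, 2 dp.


u.v = -42, |u| = sqrt(20) = 4.4721, |v| = sqrt(89) = 9.434
cos(theta) = u.v/(|u||v|) = -42/sqrt(1780) = -0.995495
theta = acos(-0.995495) = 174.56 degrees

174.56 degrees


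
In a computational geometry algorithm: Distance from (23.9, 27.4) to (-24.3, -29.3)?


dx=-48.2, dy=-56.7
d^2 = (-48.2)^2 + (-56.7)^2 = 5538.13
d = sqrt(5538.13) = 74.4186

74.4186


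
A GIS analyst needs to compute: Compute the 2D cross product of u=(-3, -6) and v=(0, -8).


u x v = u_x*v_y - u_y*v_x = (-3)*(-8) - (-6)*0
= 24 - 0 = 24

24


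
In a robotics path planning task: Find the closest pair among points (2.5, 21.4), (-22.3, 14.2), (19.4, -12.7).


d(P0,P1) = 25.824, d(P0,P2) = 38.0581, d(P1,P2) = 49.6236
Closest: P0 and P1

Closest pair: (2.5, 21.4) and (-22.3, 14.2), distance = 25.824


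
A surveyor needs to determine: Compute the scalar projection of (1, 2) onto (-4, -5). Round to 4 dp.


u.v = -14, |v| = sqrt(41) = 6.4031
Scalar projection = u.v / |v| = -14 / sqrt(41) = -2.1864

-2.1864


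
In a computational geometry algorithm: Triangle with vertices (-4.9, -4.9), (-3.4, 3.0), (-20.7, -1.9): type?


Side lengths squared: AB^2=64.66, BC^2=323.3, CA^2=258.64
Sorted: [64.66, 258.64, 323.3]
By sides: Scalene, By angles: Right

Scalene, Right


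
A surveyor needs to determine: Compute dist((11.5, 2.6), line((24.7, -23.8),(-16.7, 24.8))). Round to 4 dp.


|cross product| = 451.44
|line direction| = sqrt(4075.92) = 63.8429
Distance = 451.44/sqrt(4075.92) = 7.0711

7.0711


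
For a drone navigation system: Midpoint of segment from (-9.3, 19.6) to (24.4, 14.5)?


M = (((-9.3)+24.4)/2, (19.6+14.5)/2)
= (7.55, 17.05)

(7.55, 17.05)


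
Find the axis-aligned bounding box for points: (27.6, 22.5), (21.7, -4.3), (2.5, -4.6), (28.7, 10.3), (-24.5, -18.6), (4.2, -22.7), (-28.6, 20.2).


x range: [-28.6, 28.7]
y range: [-22.7, 22.5]
Bounding box: (-28.6,-22.7) to (28.7,22.5)

(-28.6,-22.7) to (28.7,22.5)


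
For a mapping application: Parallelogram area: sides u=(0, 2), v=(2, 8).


|u x v| = |0*8 - 2*2|
= |0 - 4| = 4

4


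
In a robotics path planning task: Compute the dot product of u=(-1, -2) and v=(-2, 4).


u . v = u_x*v_x + u_y*v_y = (-1)*(-2) + (-2)*4
= 2 + (-8) = -6

-6


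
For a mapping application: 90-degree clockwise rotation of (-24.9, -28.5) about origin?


90° CW: (x,y) -> (y, -x)
(-24.9,-28.5) -> (-28.5, 24.9)

(-28.5, 24.9)


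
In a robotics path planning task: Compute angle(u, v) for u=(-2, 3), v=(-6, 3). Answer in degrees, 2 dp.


u.v = 21, |u| = sqrt(13) = 3.6056, |v| = sqrt(45) = 6.7082
cos(theta) = u.v/(|u||v|) = 21/sqrt(585) = 0.868243
theta = acos(0.868243) = 29.74 degrees

29.74 degrees


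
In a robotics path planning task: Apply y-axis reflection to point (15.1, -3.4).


Reflection over y-axis: (x,y) -> (-x,y)
(15.1, -3.4) -> (-15.1, -3.4)

(-15.1, -3.4)


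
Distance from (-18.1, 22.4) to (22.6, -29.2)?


dx=40.7, dy=-51.6
d^2 = 40.7^2 + (-51.6)^2 = 4319.05
d = sqrt(4319.05) = 65.7195

65.7195


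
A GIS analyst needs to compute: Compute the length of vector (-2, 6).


|u| = sqrt((-2)^2 + 6^2) = sqrt(40) = 6.3246

6.3246


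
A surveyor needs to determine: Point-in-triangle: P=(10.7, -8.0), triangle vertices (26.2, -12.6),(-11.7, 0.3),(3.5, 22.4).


Cross products: AB x AP = 25.61, BC x BP = -621.2, CA x CP = -438.08
All same sign? no

No, outside


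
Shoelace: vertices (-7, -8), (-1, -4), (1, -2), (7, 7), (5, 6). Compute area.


Shoelace sum: ((-7)*(-4) - (-1)*(-8)) + ((-1)*(-2) - 1*(-4)) + (1*7 - 7*(-2)) + (7*6 - 5*7) + (5*(-8) - (-7)*6)
= 56
Area = |56|/2 = 28

28


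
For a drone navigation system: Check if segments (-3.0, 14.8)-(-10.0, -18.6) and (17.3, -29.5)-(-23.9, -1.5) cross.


Cross products: d1=-1256.76, d2=315.32, d3=988.12, d4=-583.96
d1*d2 < 0 and d3*d4 < 0? yes

Yes, they intersect


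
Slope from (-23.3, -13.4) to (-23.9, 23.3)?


slope = (y2-y1)/(x2-x1) = (23.3-(-13.4))/((-23.9)-(-23.3)) = 36.7/(-0.6) = -61.1667

-61.1667


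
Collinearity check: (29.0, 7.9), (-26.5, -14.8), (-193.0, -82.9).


Cross product: ((-26.5)-29)*((-82.9)-7.9) - ((-14.8)-7.9)*((-193)-29)
= 0

Yes, collinear


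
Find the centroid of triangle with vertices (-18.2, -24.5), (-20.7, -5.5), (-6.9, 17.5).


Centroid = ((x_A+x_B+x_C)/3, (y_A+y_B+y_C)/3)
= (((-18.2)+(-20.7)+(-6.9))/3, ((-24.5)+(-5.5)+17.5)/3)
= (-15.2667, -4.1667)

(-15.2667, -4.1667)


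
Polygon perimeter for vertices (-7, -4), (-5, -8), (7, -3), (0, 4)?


Sides: (-7, -4)->(-5, -8): sqrt(20) = 4.472136, (-5, -8)->(7, -3): sqrt(169) = 13, (7, -3)->(0, 4): sqrt(98) = 9.899495, (0, 4)->(-7, -4): sqrt(113) = 10.630146
Sum = 38.001777
Perimeter = 38.0018

38.0018


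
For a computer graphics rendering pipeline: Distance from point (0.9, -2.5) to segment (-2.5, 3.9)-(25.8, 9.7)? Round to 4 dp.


Project P onto AB: t = 0.0708 (clamped to [0,1])
Closest point on segment: (-0.4958, 4.3107)
Distance: 6.9523

6.9523


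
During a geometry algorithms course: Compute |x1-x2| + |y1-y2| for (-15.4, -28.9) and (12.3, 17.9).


|(-15.4)-12.3| + |(-28.9)-17.9| = 27.7 + 46.8 = 74.5

74.5


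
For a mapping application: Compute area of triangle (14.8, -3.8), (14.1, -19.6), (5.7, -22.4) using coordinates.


Area = |x_A(y_B-y_C) + x_B(y_C-y_A) + x_C(y_A-y_B)|/2
= |41.44 + (-262.26) + 90.06|/2
= 130.76/2 = 65.38

65.38


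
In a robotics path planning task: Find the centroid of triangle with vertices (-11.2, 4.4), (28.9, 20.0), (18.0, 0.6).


Centroid = ((x_A+x_B+x_C)/3, (y_A+y_B+y_C)/3)
= (((-11.2)+28.9+18)/3, (4.4+20+0.6)/3)
= (11.9, 8.3333)

(11.9, 8.3333)


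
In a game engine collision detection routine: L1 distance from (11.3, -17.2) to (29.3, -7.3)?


|11.3-29.3| + |(-17.2)-(-7.3)| = 18 + 9.9 = 27.9

27.9


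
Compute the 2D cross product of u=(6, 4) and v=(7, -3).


u x v = u_x*v_y - u_y*v_x = 6*(-3) - 4*7
= (-18) - 28 = -46

-46


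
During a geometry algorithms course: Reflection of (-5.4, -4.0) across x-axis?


Reflection over x-axis: (x,y) -> (x,-y)
(-5.4, -4) -> (-5.4, 4)

(-5.4, 4)


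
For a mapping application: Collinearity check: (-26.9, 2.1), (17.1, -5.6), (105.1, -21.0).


Cross product: (17.1-(-26.9))*((-21)-2.1) - ((-5.6)-2.1)*(105.1-(-26.9))
= 0

Yes, collinear


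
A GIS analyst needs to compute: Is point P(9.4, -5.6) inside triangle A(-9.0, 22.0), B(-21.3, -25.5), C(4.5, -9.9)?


Cross products: AB x AP = 1213.48, BC x BP = 34.5, CA x CP = -214.36
All same sign? no

No, outside


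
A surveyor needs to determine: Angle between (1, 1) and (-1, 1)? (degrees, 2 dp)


u.v = 0, |u| = sqrt(2) = 1.4142, |v| = sqrt(2) = 1.4142
cos(theta) = u.v/(|u||v|) = 0/sqrt(4) = 0
theta = acos(0) = 90 degrees

90 degrees


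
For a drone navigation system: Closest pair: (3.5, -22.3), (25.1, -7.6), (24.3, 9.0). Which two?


d(P0,P1) = 26.1276, d(P0,P2) = 37.581, d(P1,P2) = 16.6193
Closest: P1 and P2

Closest pair: (25.1, -7.6) and (24.3, 9.0), distance = 16.6193


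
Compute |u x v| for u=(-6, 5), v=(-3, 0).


|u x v| = |(-6)*0 - 5*(-3)|
= |0 - (-15)| = 15

15


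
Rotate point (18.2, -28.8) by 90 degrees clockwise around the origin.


90° CW: (x,y) -> (y, -x)
(18.2,-28.8) -> (-28.8, -18.2)

(-28.8, -18.2)


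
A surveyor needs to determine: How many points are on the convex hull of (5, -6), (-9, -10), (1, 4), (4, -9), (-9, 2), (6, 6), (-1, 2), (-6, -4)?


Convex hull vertices (CCW): (-9, -10), (4, -9), (5, -6), (6, 6), (-9, 2)
Count = 5

5


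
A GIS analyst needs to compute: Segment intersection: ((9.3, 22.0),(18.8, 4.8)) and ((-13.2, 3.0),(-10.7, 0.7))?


Cross products: d1=99.25, d2=78.1, d3=-567.5, d4=-546.35
d1*d2 < 0 and d3*d4 < 0? no

No, they don't intersect


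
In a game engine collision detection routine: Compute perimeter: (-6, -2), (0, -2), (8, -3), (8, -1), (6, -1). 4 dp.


Sides: (-6, -2)->(0, -2): sqrt(36) = 6, (0, -2)->(8, -3): sqrt(65) = 8.062258, (8, -3)->(8, -1): sqrt(4) = 2, (8, -1)->(6, -1): sqrt(4) = 2, (6, -1)->(-6, -2): sqrt(145) = 12.041595
Sum = 30.103853
Perimeter = 30.1039

30.1039


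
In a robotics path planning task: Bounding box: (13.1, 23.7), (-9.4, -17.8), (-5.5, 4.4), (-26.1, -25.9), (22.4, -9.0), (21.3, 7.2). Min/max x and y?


x range: [-26.1, 22.4]
y range: [-25.9, 23.7]
Bounding box: (-26.1,-25.9) to (22.4,23.7)

(-26.1,-25.9) to (22.4,23.7)


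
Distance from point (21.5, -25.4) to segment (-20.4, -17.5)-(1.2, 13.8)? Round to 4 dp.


Project P onto AB: t = 0.4548 (clamped to [0,1])
Closest point on segment: (-10.5761, -3.2644)
Distance: 38.9725

38.9725


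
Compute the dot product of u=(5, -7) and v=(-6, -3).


u . v = u_x*v_x + u_y*v_y = 5*(-6) + (-7)*(-3)
= (-30) + 21 = -9

-9


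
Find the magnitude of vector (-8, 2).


|u| = sqrt((-8)^2 + 2^2) = sqrt(68) = 8.2462

8.2462


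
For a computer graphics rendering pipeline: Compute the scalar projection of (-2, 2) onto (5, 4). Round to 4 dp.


u.v = -2, |v| = sqrt(41) = 6.4031
Scalar projection = u.v / |v| = -2 / sqrt(41) = -0.3123

-0.3123


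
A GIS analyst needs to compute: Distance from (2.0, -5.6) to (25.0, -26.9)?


dx=23, dy=-21.3
d^2 = 23^2 + (-21.3)^2 = 982.69
d = sqrt(982.69) = 31.3479

31.3479


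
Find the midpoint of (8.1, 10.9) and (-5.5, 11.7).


M = ((8.1+(-5.5))/2, (10.9+11.7)/2)
= (1.3, 11.3)

(1.3, 11.3)


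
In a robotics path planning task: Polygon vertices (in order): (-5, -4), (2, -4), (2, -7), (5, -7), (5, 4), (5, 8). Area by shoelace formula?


Shoelace sum: ((-5)*(-4) - 2*(-4)) + (2*(-7) - 2*(-4)) + (2*(-7) - 5*(-7)) + (5*4 - 5*(-7)) + (5*8 - 5*4) + (5*(-4) - (-5)*8)
= 138
Area = |138|/2 = 69

69


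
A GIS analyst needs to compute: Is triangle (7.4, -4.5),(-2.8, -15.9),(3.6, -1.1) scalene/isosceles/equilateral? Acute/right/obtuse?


Side lengths squared: AB^2=234, BC^2=260, CA^2=26
Sorted: [26, 234, 260]
By sides: Scalene, By angles: Right

Scalene, Right


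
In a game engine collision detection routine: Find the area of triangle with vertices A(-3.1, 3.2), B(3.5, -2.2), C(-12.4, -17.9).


Area = |x_A(y_B-y_C) + x_B(y_C-y_A) + x_C(y_A-y_B)|/2
= |(-48.67) + (-73.85) + (-66.96)|/2
= 189.48/2 = 94.74

94.74


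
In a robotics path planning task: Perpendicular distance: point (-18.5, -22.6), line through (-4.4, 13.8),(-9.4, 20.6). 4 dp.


|cross product| = 277.88
|line direction| = sqrt(71.24) = 8.4404
Distance = 277.88/sqrt(71.24) = 32.9227

32.9227


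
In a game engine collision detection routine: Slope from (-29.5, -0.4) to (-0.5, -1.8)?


slope = (y2-y1)/(x2-x1) = ((-1.8)-(-0.4))/((-0.5)-(-29.5)) = (-1.4)/29 = -0.0483

-0.0483


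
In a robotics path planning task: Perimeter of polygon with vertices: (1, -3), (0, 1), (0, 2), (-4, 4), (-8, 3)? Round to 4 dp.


Sides: (1, -3)->(0, 1): sqrt(17) = 4.123106, (0, 1)->(0, 2): sqrt(1) = 1, (0, 2)->(-4, 4): sqrt(20) = 4.472136, (-4, 4)->(-8, 3): sqrt(17) = 4.123106, (-8, 3)->(1, -3): sqrt(117) = 10.816654
Sum = 24.535002
Perimeter = 24.535

24.535


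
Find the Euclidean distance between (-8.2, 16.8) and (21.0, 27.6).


dx=29.2, dy=10.8
d^2 = 29.2^2 + 10.8^2 = 969.28
d = sqrt(969.28) = 31.1333

31.1333


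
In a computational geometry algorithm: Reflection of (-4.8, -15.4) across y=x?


Reflection over y=x: (x,y) -> (y,x)
(-4.8, -15.4) -> (-15.4, -4.8)

(-15.4, -4.8)


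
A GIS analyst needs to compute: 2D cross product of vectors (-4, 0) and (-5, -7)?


u x v = u_x*v_y - u_y*v_x = (-4)*(-7) - 0*(-5)
= 28 - 0 = 28

28


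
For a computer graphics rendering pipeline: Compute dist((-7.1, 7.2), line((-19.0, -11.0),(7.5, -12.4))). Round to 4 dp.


|cross product| = 498.96
|line direction| = sqrt(704.21) = 26.537
Distance = 498.96/sqrt(704.21) = 18.8025

18.8025


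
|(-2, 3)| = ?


|u| = sqrt((-2)^2 + 3^2) = sqrt(13) = 3.6056

3.6056


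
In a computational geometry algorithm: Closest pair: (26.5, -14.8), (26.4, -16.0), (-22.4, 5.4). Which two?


d(P0,P1) = 1.2042, d(P0,P2) = 52.9079, d(P1,P2) = 53.286
Closest: P0 and P1

Closest pair: (26.5, -14.8) and (26.4, -16.0), distance = 1.2042


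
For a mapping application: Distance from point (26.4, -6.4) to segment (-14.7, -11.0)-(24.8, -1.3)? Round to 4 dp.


Project P onto AB: t = 1 (clamped to [0,1])
Closest point on segment: (24.8, -1.3)
Distance: 5.3451

5.3451


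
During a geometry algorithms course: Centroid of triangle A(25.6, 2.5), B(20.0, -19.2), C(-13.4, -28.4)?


Centroid = ((x_A+x_B+x_C)/3, (y_A+y_B+y_C)/3)
= ((25.6+20+(-13.4))/3, (2.5+(-19.2)+(-28.4))/3)
= (10.7333, -15.0333)

(10.7333, -15.0333)


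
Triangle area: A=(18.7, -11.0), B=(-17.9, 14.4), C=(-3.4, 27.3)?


Area = |x_A(y_B-y_C) + x_B(y_C-y_A) + x_C(y_A-y_B)|/2
= |(-241.23) + (-685.57) + 86.36|/2
= 840.44/2 = 420.22

420.22


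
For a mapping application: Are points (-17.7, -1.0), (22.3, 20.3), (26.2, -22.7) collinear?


Cross product: (22.3-(-17.7))*((-22.7)-(-1)) - (20.3-(-1))*(26.2-(-17.7))
= -1803.07

No, not collinear


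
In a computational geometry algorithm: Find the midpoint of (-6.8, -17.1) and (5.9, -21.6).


M = (((-6.8)+5.9)/2, ((-17.1)+(-21.6))/2)
= (-0.45, -19.35)

(-0.45, -19.35)


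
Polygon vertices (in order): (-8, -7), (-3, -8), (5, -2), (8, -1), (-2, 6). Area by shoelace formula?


Shoelace sum: ((-8)*(-8) - (-3)*(-7)) + ((-3)*(-2) - 5*(-8)) + (5*(-1) - 8*(-2)) + (8*6 - (-2)*(-1)) + ((-2)*(-7) - (-8)*6)
= 208
Area = |208|/2 = 104

104


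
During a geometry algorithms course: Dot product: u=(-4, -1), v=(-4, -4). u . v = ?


u . v = u_x*v_x + u_y*v_y = (-4)*(-4) + (-1)*(-4)
= 16 + 4 = 20

20


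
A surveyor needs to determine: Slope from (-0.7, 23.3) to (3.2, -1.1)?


slope = (y2-y1)/(x2-x1) = ((-1.1)-23.3)/(3.2-(-0.7)) = (-24.4)/3.9 = -6.2564

-6.2564


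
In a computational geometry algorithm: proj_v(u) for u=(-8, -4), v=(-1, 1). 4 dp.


u.v = 4, |v| = sqrt(2) = 1.4142
Scalar projection = u.v / |v| = 4 / sqrt(2) = 2.8284

2.8284


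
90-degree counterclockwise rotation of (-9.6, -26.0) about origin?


90° CCW: (x,y) -> (-y, x)
(-9.6,-26) -> (26, -9.6)

(26, -9.6)


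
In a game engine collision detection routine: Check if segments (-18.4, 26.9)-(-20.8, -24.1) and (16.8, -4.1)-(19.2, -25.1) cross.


Cross products: d1=-664.8, d2=-837.6, d3=1869.6, d4=2042.4
d1*d2 < 0 and d3*d4 < 0? no

No, they don't intersect


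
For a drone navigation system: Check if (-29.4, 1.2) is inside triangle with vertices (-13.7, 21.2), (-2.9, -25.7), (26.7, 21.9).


Cross products: AB x AP = -952.33, BC x BP = 2057.64, CA x CP = 797.01
All same sign? no

No, outside


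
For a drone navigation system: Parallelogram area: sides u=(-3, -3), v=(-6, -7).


|u x v| = |(-3)*(-7) - (-3)*(-6)|
= |21 - 18| = 3

3


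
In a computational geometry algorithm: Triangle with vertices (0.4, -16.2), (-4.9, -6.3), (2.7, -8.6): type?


Side lengths squared: AB^2=126.1, BC^2=63.05, CA^2=63.05
Sorted: [63.05, 63.05, 126.1]
By sides: Isosceles, By angles: Right

Isosceles, Right


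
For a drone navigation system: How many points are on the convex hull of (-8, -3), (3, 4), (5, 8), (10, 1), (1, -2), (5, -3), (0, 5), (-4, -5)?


Convex hull vertices (CCW): (-8, -3), (-4, -5), (5, -3), (10, 1), (5, 8), (0, 5)
Count = 6

6


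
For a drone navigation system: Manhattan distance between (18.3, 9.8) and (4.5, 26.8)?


|18.3-4.5| + |9.8-26.8| = 13.8 + 17 = 30.8

30.8


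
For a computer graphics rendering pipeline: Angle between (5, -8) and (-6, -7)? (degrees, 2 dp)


u.v = 26, |u| = sqrt(89) = 9.434, |v| = sqrt(85) = 9.2195
cos(theta) = u.v/(|u||v|) = 26/sqrt(7565) = 0.29893
theta = acos(0.29893) = 72.61 degrees

72.61 degrees


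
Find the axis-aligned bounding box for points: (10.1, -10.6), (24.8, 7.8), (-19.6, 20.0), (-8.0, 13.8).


x range: [-19.6, 24.8]
y range: [-10.6, 20]
Bounding box: (-19.6,-10.6) to (24.8,20)

(-19.6,-10.6) to (24.8,20)


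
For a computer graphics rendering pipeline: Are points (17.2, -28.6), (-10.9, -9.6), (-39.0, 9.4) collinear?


Cross product: ((-10.9)-17.2)*(9.4-(-28.6)) - ((-9.6)-(-28.6))*((-39)-17.2)
= 0

Yes, collinear


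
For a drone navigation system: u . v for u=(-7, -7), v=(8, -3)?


u . v = u_x*v_x + u_y*v_y = (-7)*8 + (-7)*(-3)
= (-56) + 21 = -35

-35


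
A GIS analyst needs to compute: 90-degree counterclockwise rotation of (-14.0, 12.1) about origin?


90° CCW: (x,y) -> (-y, x)
(-14,12.1) -> (-12.1, -14)

(-12.1, -14)


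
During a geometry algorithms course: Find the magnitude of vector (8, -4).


|u| = sqrt(8^2 + (-4)^2) = sqrt(80) = 8.9443

8.9443


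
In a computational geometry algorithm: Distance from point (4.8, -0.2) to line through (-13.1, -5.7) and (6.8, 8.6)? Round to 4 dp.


|cross product| = 146.52
|line direction| = sqrt(600.5) = 24.5051
Distance = 146.52/sqrt(600.5) = 5.9792

5.9792


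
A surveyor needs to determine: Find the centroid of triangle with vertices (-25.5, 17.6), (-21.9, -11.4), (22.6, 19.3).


Centroid = ((x_A+x_B+x_C)/3, (y_A+y_B+y_C)/3)
= (((-25.5)+(-21.9)+22.6)/3, (17.6+(-11.4)+19.3)/3)
= (-8.2667, 8.5)

(-8.2667, 8.5)


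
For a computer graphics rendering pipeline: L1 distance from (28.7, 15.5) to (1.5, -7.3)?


|28.7-1.5| + |15.5-(-7.3)| = 27.2 + 22.8 = 50

50


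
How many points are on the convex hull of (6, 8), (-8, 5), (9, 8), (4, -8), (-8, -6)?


Convex hull vertices (CCW): (-8, -6), (4, -8), (9, 8), (6, 8), (-8, 5)
Count = 5

5


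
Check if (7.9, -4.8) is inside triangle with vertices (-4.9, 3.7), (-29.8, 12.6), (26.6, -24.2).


Cross products: AB x AP = 97.73, BC x BP = 406, CA x CP = -89.37
All same sign? no

No, outside


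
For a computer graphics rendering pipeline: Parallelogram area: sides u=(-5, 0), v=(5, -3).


|u x v| = |(-5)*(-3) - 0*5|
= |15 - 0| = 15

15


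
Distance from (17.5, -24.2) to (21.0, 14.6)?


dx=3.5, dy=38.8
d^2 = 3.5^2 + 38.8^2 = 1517.69
d = sqrt(1517.69) = 38.9575

38.9575


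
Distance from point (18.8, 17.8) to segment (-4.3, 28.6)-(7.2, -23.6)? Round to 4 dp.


Project P onto AB: t = 0.2903 (clamped to [0,1])
Closest point on segment: (-0.9616, 13.4464)
Distance: 20.2354

20.2354


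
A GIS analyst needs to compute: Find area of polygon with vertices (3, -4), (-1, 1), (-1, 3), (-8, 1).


Shoelace sum: (3*1 - (-1)*(-4)) + ((-1)*3 - (-1)*1) + ((-1)*1 - (-8)*3) + ((-8)*(-4) - 3*1)
= 49
Area = |49|/2 = 24.5

24.5


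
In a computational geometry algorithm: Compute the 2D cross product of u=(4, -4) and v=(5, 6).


u x v = u_x*v_y - u_y*v_x = 4*6 - (-4)*5
= 24 - (-20) = 44

44


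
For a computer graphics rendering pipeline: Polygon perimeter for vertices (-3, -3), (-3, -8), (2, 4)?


Sides: (-3, -3)->(-3, -8): sqrt(25) = 5, (-3, -8)->(2, 4): sqrt(169) = 13, (2, 4)->(-3, -3): sqrt(74) = 8.602325
Sum = 26.602325
Perimeter = 26.6023

26.6023


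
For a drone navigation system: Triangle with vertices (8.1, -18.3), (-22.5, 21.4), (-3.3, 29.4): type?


Side lengths squared: AB^2=2512.45, BC^2=432.64, CA^2=2405.25
Sorted: [432.64, 2405.25, 2512.45]
By sides: Scalene, By angles: Acute

Scalene, Acute


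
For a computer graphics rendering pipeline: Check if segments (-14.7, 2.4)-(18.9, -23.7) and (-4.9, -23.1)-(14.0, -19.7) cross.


Cross products: d1=515.27, d2=-92.26, d3=-601.02, d4=6.51
d1*d2 < 0 and d3*d4 < 0? yes

Yes, they intersect


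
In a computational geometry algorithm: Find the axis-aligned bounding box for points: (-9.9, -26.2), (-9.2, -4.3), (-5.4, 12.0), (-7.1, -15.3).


x range: [-9.9, -5.4]
y range: [-26.2, 12]
Bounding box: (-9.9,-26.2) to (-5.4,12)

(-9.9,-26.2) to (-5.4,12)


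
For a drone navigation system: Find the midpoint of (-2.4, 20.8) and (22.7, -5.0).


M = (((-2.4)+22.7)/2, (20.8+(-5))/2)
= (10.15, 7.9)

(10.15, 7.9)


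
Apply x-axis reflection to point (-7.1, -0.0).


Reflection over x-axis: (x,y) -> (x,-y)
(-7.1, 0) -> (-7.1, 0)

(-7.1, 0)


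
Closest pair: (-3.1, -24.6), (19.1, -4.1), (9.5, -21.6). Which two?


d(P0,P1) = 30.2174, d(P0,P2) = 12.9522, d(P1,P2) = 19.9602
Closest: P0 and P2

Closest pair: (-3.1, -24.6) and (9.5, -21.6), distance = 12.9522


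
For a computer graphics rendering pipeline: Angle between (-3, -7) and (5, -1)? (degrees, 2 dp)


u.v = -8, |u| = sqrt(58) = 7.6158, |v| = sqrt(26) = 5.099
cos(theta) = u.v/(|u||v|) = -8/sqrt(1508) = -0.20601
theta = acos(-0.20601) = 101.89 degrees

101.89 degrees


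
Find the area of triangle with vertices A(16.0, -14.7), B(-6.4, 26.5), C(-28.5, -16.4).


Area = |x_A(y_B-y_C) + x_B(y_C-y_A) + x_C(y_A-y_B)|/2
= |686.4 + 10.88 + 1174.2|/2
= 1871.48/2 = 935.74

935.74


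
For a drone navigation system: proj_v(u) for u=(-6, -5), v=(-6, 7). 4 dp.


u.v = 1, |v| = sqrt(85) = 9.2195
Scalar projection = u.v / |v| = 1 / sqrt(85) = 0.1085

0.1085


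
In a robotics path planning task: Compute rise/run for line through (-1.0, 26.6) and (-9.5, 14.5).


slope = (y2-y1)/(x2-x1) = (14.5-26.6)/((-9.5)-(-1)) = (-12.1)/(-8.5) = 1.4235

1.4235


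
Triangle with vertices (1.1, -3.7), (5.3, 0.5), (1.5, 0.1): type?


Side lengths squared: AB^2=35.28, BC^2=14.6, CA^2=14.6
Sorted: [14.6, 14.6, 35.28]
By sides: Isosceles, By angles: Obtuse

Isosceles, Obtuse


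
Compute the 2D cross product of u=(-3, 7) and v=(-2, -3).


u x v = u_x*v_y - u_y*v_x = (-3)*(-3) - 7*(-2)
= 9 - (-14) = 23

23


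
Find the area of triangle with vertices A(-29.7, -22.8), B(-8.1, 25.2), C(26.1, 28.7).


Area = |x_A(y_B-y_C) + x_B(y_C-y_A) + x_C(y_A-y_B)|/2
= |103.95 + (-417.15) + (-1252.8)|/2
= 1566/2 = 783

783


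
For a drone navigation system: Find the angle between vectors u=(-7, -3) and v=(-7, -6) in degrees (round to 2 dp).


u.v = 67, |u| = sqrt(58) = 7.6158, |v| = sqrt(85) = 9.2195
cos(theta) = u.v/(|u||v|) = 67/sqrt(4930) = 0.954226
theta = acos(0.954226) = 17.4 degrees

17.4 degrees


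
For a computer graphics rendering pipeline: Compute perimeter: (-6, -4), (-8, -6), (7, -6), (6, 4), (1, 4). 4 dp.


Sides: (-6, -4)->(-8, -6): sqrt(8) = 2.828427, (-8, -6)->(7, -6): sqrt(225) = 15, (7, -6)->(6, 4): sqrt(101) = 10.049876, (6, 4)->(1, 4): sqrt(25) = 5, (1, 4)->(-6, -4): sqrt(113) = 10.630146
Sum = 43.508449
Perimeter = 43.5084

43.5084


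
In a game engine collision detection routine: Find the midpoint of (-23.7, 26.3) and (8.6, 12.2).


M = (((-23.7)+8.6)/2, (26.3+12.2)/2)
= (-7.55, 19.25)

(-7.55, 19.25)


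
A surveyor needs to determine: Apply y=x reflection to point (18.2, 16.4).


Reflection over y=x: (x,y) -> (y,x)
(18.2, 16.4) -> (16.4, 18.2)

(16.4, 18.2)


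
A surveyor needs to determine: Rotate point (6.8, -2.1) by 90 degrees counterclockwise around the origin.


90° CCW: (x,y) -> (-y, x)
(6.8,-2.1) -> (2.1, 6.8)

(2.1, 6.8)


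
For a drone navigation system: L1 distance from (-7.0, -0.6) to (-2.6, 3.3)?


|(-7)-(-2.6)| + |(-0.6)-3.3| = 4.4 + 3.9 = 8.3

8.3


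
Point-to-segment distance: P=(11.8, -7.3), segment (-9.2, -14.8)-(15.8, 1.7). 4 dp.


Project P onto AB: t = 0.723 (clamped to [0,1])
Closest point on segment: (8.8761, -2.8698)
Distance: 5.3081

5.3081


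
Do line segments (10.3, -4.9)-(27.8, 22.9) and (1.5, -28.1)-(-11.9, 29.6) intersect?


Cross products: d1=-818.64, d2=-2200.91, d3=-161.36, d4=1220.91
d1*d2 < 0 and d3*d4 < 0? no

No, they don't intersect


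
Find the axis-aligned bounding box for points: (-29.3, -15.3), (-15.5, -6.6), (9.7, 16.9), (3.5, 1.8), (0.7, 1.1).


x range: [-29.3, 9.7]
y range: [-15.3, 16.9]
Bounding box: (-29.3,-15.3) to (9.7,16.9)

(-29.3,-15.3) to (9.7,16.9)


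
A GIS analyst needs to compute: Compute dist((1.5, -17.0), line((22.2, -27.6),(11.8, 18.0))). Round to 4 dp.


|cross product| = 833.68
|line direction| = sqrt(2187.52) = 46.7709
Distance = 833.68/sqrt(2187.52) = 17.8247

17.8247


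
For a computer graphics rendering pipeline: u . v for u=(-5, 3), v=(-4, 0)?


u . v = u_x*v_x + u_y*v_y = (-5)*(-4) + 3*0
= 20 + 0 = 20

20


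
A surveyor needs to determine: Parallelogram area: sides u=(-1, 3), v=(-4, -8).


|u x v| = |(-1)*(-8) - 3*(-4)|
= |8 - (-12)| = 20

20


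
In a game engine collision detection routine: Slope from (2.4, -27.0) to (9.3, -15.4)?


slope = (y2-y1)/(x2-x1) = ((-15.4)-(-27))/(9.3-2.4) = 11.6/6.9 = 1.6812

1.6812


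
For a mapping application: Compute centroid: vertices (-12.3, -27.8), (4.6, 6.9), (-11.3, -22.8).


Centroid = ((x_A+x_B+x_C)/3, (y_A+y_B+y_C)/3)
= (((-12.3)+4.6+(-11.3))/3, ((-27.8)+6.9+(-22.8))/3)
= (-6.3333, -14.5667)

(-6.3333, -14.5667)


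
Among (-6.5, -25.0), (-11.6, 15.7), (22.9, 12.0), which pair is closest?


d(P0,P1) = 41.0183, d(P0,P2) = 47.2584, d(P1,P2) = 34.6978
Closest: P1 and P2

Closest pair: (-11.6, 15.7) and (22.9, 12.0), distance = 34.6978


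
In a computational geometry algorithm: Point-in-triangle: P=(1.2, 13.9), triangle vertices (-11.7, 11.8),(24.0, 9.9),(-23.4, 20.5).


Cross products: AB x AP = 99.48, BC x BP = 52.08, CA x CP = 136.8
All same sign? yes

Yes, inside


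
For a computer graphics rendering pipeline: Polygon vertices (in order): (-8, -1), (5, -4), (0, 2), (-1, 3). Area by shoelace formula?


Shoelace sum: ((-8)*(-4) - 5*(-1)) + (5*2 - 0*(-4)) + (0*3 - (-1)*2) + ((-1)*(-1) - (-8)*3)
= 74
Area = |74|/2 = 37

37


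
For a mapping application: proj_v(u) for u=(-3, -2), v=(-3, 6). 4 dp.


u.v = -3, |v| = sqrt(45) = 6.7082
Scalar projection = u.v / |v| = -3 / sqrt(45) = -0.4472

-0.4472


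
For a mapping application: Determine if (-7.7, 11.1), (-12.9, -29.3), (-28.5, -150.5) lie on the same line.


Cross product: ((-12.9)-(-7.7))*((-150.5)-11.1) - ((-29.3)-11.1)*((-28.5)-(-7.7))
= 0

Yes, collinear


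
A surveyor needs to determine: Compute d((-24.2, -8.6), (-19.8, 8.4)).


dx=4.4, dy=17
d^2 = 4.4^2 + 17^2 = 308.36
d = sqrt(308.36) = 17.5602

17.5602


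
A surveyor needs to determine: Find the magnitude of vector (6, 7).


|u| = sqrt(6^2 + 7^2) = sqrt(85) = 9.2195

9.2195


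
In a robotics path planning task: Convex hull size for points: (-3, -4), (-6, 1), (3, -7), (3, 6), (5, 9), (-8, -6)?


Convex hull vertices (CCW): (-8, -6), (3, -7), (5, 9), (-6, 1)
Count = 4

4


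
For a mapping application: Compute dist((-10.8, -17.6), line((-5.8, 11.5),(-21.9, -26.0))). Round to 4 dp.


|cross product| = 281.01
|line direction| = sqrt(1665.46) = 40.81
Distance = 281.01/sqrt(1665.46) = 6.8858

6.8858


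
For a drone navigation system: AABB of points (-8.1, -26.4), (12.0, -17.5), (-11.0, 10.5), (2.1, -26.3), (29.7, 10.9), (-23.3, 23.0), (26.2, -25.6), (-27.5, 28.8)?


x range: [-27.5, 29.7]
y range: [-26.4, 28.8]
Bounding box: (-27.5,-26.4) to (29.7,28.8)

(-27.5,-26.4) to (29.7,28.8)


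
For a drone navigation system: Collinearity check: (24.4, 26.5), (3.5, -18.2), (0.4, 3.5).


Cross product: (3.5-24.4)*(3.5-26.5) - ((-18.2)-26.5)*(0.4-24.4)
= -592.1

No, not collinear


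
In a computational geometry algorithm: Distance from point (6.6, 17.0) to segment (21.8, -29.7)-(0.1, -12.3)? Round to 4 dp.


Project P onto AB: t = 1 (clamped to [0,1])
Closest point on segment: (0.1, -12.3)
Distance: 30.0123

30.0123


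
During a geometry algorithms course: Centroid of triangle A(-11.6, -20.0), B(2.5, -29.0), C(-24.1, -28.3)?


Centroid = ((x_A+x_B+x_C)/3, (y_A+y_B+y_C)/3)
= (((-11.6)+2.5+(-24.1))/3, ((-20)+(-29)+(-28.3))/3)
= (-11.0667, -25.7667)

(-11.0667, -25.7667)


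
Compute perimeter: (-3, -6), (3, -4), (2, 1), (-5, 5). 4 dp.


Sides: (-3, -6)->(3, -4): sqrt(40) = 6.324555, (3, -4)->(2, 1): sqrt(26) = 5.09902, (2, 1)->(-5, 5): sqrt(65) = 8.062258, (-5, 5)->(-3, -6): sqrt(125) = 11.18034
Sum = 30.666173
Perimeter = 30.6662

30.6662


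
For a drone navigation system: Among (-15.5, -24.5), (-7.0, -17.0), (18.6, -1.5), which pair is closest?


d(P0,P1) = 11.3358, d(P0,P2) = 41.1316, d(P1,P2) = 29.9267
Closest: P0 and P1

Closest pair: (-15.5, -24.5) and (-7.0, -17.0), distance = 11.3358


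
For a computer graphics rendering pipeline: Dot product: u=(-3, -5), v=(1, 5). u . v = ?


u . v = u_x*v_x + u_y*v_y = (-3)*1 + (-5)*5
= (-3) + (-25) = -28

-28


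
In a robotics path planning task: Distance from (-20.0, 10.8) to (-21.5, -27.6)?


dx=-1.5, dy=-38.4
d^2 = (-1.5)^2 + (-38.4)^2 = 1476.81
d = sqrt(1476.81) = 38.4293

38.4293


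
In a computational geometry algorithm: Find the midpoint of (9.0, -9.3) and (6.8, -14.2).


M = ((9+6.8)/2, ((-9.3)+(-14.2))/2)
= (7.9, -11.75)

(7.9, -11.75)


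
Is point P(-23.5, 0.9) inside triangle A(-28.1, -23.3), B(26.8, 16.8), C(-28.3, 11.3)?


Cross products: AB x AP = 1144.12, BC x BP = 599.44, CA x CP = 164
All same sign? yes

Yes, inside


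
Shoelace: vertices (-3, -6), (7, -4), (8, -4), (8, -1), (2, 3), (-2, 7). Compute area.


Shoelace sum: ((-3)*(-4) - 7*(-6)) + (7*(-4) - 8*(-4)) + (8*(-1) - 8*(-4)) + (8*3 - 2*(-1)) + (2*7 - (-2)*3) + ((-2)*(-6) - (-3)*7)
= 161
Area = |161|/2 = 80.5

80.5


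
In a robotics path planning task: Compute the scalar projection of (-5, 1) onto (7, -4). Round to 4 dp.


u.v = -39, |v| = sqrt(65) = 8.0623
Scalar projection = u.v / |v| = -39 / sqrt(65) = -4.8374

-4.8374


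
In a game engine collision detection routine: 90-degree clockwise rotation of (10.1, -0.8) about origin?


90° CW: (x,y) -> (y, -x)
(10.1,-0.8) -> (-0.8, -10.1)

(-0.8, -10.1)


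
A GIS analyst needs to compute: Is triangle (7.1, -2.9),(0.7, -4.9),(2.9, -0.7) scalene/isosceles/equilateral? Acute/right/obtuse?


Side lengths squared: AB^2=44.96, BC^2=22.48, CA^2=22.48
Sorted: [22.48, 22.48, 44.96]
By sides: Isosceles, By angles: Right

Isosceles, Right


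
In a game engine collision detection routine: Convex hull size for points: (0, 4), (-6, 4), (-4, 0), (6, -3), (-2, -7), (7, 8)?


Convex hull vertices (CCW): (-6, 4), (-2, -7), (6, -3), (7, 8)
Count = 4

4


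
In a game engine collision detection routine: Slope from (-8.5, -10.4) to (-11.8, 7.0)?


slope = (y2-y1)/(x2-x1) = (7-(-10.4))/((-11.8)-(-8.5)) = 17.4/(-3.3) = -5.2727

-5.2727


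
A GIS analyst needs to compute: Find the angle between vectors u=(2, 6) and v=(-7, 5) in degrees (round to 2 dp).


u.v = 16, |u| = sqrt(40) = 6.3246, |v| = sqrt(74) = 8.6023
cos(theta) = u.v/(|u||v|) = 16/sqrt(2960) = 0.294086
theta = acos(0.294086) = 72.9 degrees

72.9 degrees


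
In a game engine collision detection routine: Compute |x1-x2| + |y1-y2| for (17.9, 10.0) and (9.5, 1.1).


|17.9-9.5| + |10-1.1| = 8.4 + 8.9 = 17.3

17.3


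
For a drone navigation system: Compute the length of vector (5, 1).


|u| = sqrt(5^2 + 1^2) = sqrt(26) = 5.099

5.099


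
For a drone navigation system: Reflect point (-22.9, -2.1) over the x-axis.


Reflection over x-axis: (x,y) -> (x,-y)
(-22.9, -2.1) -> (-22.9, 2.1)

(-22.9, 2.1)


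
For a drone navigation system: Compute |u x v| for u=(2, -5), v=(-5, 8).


|u x v| = |2*8 - (-5)*(-5)|
= |16 - 25| = 9

9


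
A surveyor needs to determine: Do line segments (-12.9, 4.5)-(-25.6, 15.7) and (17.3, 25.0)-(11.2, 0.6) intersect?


Cross products: d1=-611.83, d2=-990.03, d3=-598.59, d4=-220.39
d1*d2 < 0 and d3*d4 < 0? no

No, they don't intersect


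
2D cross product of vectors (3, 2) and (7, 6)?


u x v = u_x*v_y - u_y*v_x = 3*6 - 2*7
= 18 - 14 = 4

4


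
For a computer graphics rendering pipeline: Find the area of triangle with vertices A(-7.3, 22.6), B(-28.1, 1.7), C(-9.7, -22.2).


Area = |x_A(y_B-y_C) + x_B(y_C-y_A) + x_C(y_A-y_B)|/2
= |(-174.47) + 1258.88 + (-202.73)|/2
= 881.68/2 = 440.84

440.84


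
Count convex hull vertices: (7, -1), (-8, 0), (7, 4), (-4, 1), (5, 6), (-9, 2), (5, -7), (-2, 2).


Convex hull vertices (CCW): (-9, 2), (-8, 0), (5, -7), (7, -1), (7, 4), (5, 6)
Count = 6

6


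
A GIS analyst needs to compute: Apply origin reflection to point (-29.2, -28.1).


Reflection over origin: (x,y) -> (-x,-y)
(-29.2, -28.1) -> (29.2, 28.1)

(29.2, 28.1)


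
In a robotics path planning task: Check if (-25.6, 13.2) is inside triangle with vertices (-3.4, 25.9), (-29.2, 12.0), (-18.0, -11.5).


Cross products: AB x AP = 19.08, BC x BP = 98.04, CA x CP = 644.86
All same sign? yes

Yes, inside


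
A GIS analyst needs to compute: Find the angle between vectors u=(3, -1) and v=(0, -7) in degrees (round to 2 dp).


u.v = 7, |u| = sqrt(10) = 3.1623, |v| = sqrt(49) = 7
cos(theta) = u.v/(|u||v|) = 7/sqrt(490) = 0.316228
theta = acos(0.316228) = 71.57 degrees

71.57 degrees


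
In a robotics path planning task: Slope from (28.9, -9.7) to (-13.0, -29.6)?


slope = (y2-y1)/(x2-x1) = ((-29.6)-(-9.7))/((-13)-28.9) = (-19.9)/(-41.9) = 0.4749

0.4749


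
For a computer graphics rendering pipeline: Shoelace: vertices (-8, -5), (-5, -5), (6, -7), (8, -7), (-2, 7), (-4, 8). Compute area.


Shoelace sum: ((-8)*(-5) - (-5)*(-5)) + ((-5)*(-7) - 6*(-5)) + (6*(-7) - 8*(-7)) + (8*7 - (-2)*(-7)) + ((-2)*8 - (-4)*7) + ((-4)*(-5) - (-8)*8)
= 232
Area = |232|/2 = 116

116


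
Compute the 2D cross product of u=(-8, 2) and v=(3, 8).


u x v = u_x*v_y - u_y*v_x = (-8)*8 - 2*3
= (-64) - 6 = -70

-70


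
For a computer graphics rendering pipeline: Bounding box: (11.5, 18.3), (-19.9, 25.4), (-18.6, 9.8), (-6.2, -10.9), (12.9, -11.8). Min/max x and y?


x range: [-19.9, 12.9]
y range: [-11.8, 25.4]
Bounding box: (-19.9,-11.8) to (12.9,25.4)

(-19.9,-11.8) to (12.9,25.4)


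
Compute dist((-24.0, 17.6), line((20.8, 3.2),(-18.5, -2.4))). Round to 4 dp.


|cross product| = 816.8
|line direction| = sqrt(1575.85) = 39.697
Distance = 816.8/sqrt(1575.85) = 20.5759

20.5759


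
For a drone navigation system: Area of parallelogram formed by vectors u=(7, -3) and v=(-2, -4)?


|u x v| = |7*(-4) - (-3)*(-2)|
= |(-28) - 6| = 34

34


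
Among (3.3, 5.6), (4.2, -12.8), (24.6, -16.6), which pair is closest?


d(P0,P1) = 18.422, d(P0,P2) = 30.7657, d(P1,P2) = 20.7509
Closest: P0 and P1

Closest pair: (3.3, 5.6) and (4.2, -12.8), distance = 18.422


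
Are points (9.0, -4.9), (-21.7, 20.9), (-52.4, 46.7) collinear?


Cross product: ((-21.7)-9)*(46.7-(-4.9)) - (20.9-(-4.9))*((-52.4)-9)
= 0

Yes, collinear


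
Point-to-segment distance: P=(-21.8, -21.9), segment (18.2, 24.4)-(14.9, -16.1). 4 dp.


Project P onto AB: t = 1 (clamped to [0,1])
Closest point on segment: (14.9, -16.1)
Distance: 37.1555

37.1555


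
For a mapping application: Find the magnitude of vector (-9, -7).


|u| = sqrt((-9)^2 + (-7)^2) = sqrt(130) = 11.4018

11.4018


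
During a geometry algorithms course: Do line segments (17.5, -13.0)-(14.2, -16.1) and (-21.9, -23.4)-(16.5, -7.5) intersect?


Cross products: d1=-227.1, d2=-293.67, d3=-87.82, d4=-21.25
d1*d2 < 0 and d3*d4 < 0? no

No, they don't intersect
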